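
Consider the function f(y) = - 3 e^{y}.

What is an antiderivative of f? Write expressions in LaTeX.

An antiderivative is F(y) = - 3 e^{y}.

Whatever form F(y) takes, F'(y) = f(y) is non-negotiable.
Check: d/dy[- 3 e^{y}] = - 3 e^{y} = f(y).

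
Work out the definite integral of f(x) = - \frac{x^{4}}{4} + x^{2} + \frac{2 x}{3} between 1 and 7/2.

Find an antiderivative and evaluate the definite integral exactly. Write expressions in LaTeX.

Integrate term by term and add the pieces.
F(x) = - \frac{x^{5}}{20} + \frac{x^{3}}{3} + \frac{x^{2}}{3} is an antiderivative of f.
Check: d/dx[- \frac{x^{5}}{20} + \frac{x^{3}}{3} + \frac{x^{2}}{3}] = - \frac{x^{4}}{4} + x^{2} + \frac{2 x}{3} = f(x).
F(7/2) = - \frac{5047}{640}; F(1) = \frac{37}{60}.
Integral = F(7/2) - F(1) = - \frac{3265}{384}.

Antiderivative: F(x) = - \frac{x^{5}}{20} + \frac{x^{3}}{3} + \frac{x^{2}}{3}; value = - \frac{3265}{384}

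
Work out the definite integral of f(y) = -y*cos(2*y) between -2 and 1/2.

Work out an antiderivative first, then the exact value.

Antiderivative: F(y) = -y*sin(2*y)/2 - cos(2*y)/4; value = sin(4) - sin(1)/4 + cos(4)/4 - cos(1)/4

Since d/dy undoes antidifferentiation here, F'(y) = f(y) is required of F(y).
F(y) = -y*sin(2*y)/2 - cos(2*y)/4 is an antiderivative of f.
Check: d/dy[-y*sin(2*y)/2 - cos(2*y)/4] = -y*cos(2*y) = f(y).
F(1/2) = -sin(1)/4 - cos(1)/4; F(-2) = -cos(4)/4 - sin(4).
Integral = F(1/2) - F(-2) = sin(4) - sin(1)/4 + cos(4)/4 - cos(1)/4.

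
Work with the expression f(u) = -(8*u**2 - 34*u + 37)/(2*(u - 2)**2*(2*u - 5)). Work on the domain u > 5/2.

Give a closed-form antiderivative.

A candidate is checked by its d/du: the result must match f(u).
Check: d/du[-(4*u*log(u - 5/2) - 8*log(u - 5/2) + 1)/(2*(u - 2))] = (-8*u**2 + 34*u - 37)/(4*u**3 - 26*u**2 + 56*u - 40), which equals f(u).

An antiderivative is F(u) = -(4*u*log(u - 5/2) - 8*log(u - 5/2) + 1)/(2*(u - 2)).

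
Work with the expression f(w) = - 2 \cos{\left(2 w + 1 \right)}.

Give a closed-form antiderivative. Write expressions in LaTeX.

An antiderivative is F(w) = - \sin{\left(2 w + 1 \right)}.

Recover f(w) by differentiating a candidate F(w); any mismatch rules it out.
Check: d/dw[- \sin{\left(2 w + 1 \right)}] = - 2 \cos{\left(2 w + 1 \right)} = f(w).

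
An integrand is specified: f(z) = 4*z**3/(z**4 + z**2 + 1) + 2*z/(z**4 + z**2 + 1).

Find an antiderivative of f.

An antiderivative is F(z) = log(z**4/2 + z**2/2 + 1/2).

The substitution u = z**4/2 + z**2/2 + 1/2 works: f is exactly (dF/du)*(du/dz) for that inner function.
Check: d/dz[log(z**4/2 + z**2/2 + 1/2)] = (4*z**3 + 2*z)/(z**4 + z**2 + 1), which equals f(z).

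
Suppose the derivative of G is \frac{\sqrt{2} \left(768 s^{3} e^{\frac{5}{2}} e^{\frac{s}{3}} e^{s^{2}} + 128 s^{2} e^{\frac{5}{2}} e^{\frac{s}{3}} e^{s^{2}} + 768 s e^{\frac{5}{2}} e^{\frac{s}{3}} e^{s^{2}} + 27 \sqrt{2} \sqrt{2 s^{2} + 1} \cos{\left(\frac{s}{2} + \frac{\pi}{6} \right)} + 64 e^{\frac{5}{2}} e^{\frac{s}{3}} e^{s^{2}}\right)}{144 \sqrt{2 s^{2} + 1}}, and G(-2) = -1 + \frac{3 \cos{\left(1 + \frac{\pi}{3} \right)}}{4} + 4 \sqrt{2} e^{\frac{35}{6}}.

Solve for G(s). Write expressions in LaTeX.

G(s) = \frac{16 \sqrt{2} \sqrt{2 s^{2} + 1} e^{s^{2} + \frac{s}{3} + \frac{5}{2}} + 9 \sin{\left(\frac{s}{2} + \frac{\pi}{6} \right)} - 12}{12}

Since d/ds undoes antidifferentiation here, G(s) must give back the stated G'(s).
A general antiderivative is \frac{8 \sqrt{s^{2} + \frac{1}{2}} e^{s^{2} + \frac{s}{3} + \frac{5}{2}}}{3} + \frac{3 \sin{\left(\frac{s}{2} + \frac{\pi}{6} \right)}}{4} + C.
The condition gives C = -1 + \frac{3 \cos{\left(1 + \frac{\pi}{3} \right)}}{4} + 4 \sqrt{2} e^{\frac{35}{6}} - (\frac{3 \cos{\left(1 + \frac{\pi}{3} \right)}}{4} + 4 \sqrt{2} e^{\frac{35}{6}}) = -1.
So G(s) = \frac{16 \sqrt{2} \sqrt{2 s^{2} + 1} e^{s^{2} + \frac{s}{3} + \frac{5}{2}} + 9 \sin{\left(\frac{s}{2} + \frac{\pi}{6} \right)} - 12}{12}.
Check: d/ds[\frac{16 \sqrt{2} \sqrt{2 s^{2} + 1} e^{s^{2} + \frac{s}{3} + \frac{5}{2}} + 9 \sin{\left(\frac{s}{2} + \frac{\pi}{6} \right)} - 12}{12}] = \frac{384 \sqrt{2} s^{3} e^{\frac{5}{2}} e^{\frac{s}{3}} e^{s^{2}} + 64 \sqrt{2} s^{2} e^{\frac{5}{2}} e^{\frac{s}{3}} e^{s^{2}} + 384 \sqrt{2} s e^{\frac{5}{2}} e^{\frac{s}{3}} e^{s^{2}} + 27 \sqrt{2 s^{2} + 1} \cos{\left(\frac{s}{2} + \frac{\pi}{6} \right)} + 32 \sqrt{2} e^{\frac{5}{2}} e^{\frac{s}{3}} e^{s^{2}}}{72 \sqrt{2 s^{2} + 1}}, which equals G'(s).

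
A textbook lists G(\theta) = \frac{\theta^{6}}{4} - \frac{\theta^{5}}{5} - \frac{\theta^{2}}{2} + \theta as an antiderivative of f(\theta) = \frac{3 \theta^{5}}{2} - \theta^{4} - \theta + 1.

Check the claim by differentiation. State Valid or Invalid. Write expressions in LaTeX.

Valid: G'(\theta) = f(\theta).

d/d\theta[G] = \frac{3 \theta^{5}}{2} - \theta^{4} - \theta + 1
This equals f(\theta) exactly, so the claim holds.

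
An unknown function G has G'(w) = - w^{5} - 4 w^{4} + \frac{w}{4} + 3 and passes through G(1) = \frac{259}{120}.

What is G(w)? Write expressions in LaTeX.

Integrate term by term and add the pieces.
A general antiderivative is - \frac{w^{6}}{6} - \frac{4 w^{5}}{5} + \frac{w^{2}}{8} + 3 w + C.
The condition gives C = \frac{259}{120} - (\frac{259}{120}) = 0.
So G(w) = - \frac{w^{6}}{6} - \frac{4 w^{5}}{5} + \frac{w^{2}}{8} + 3 w.
Check: d/dw[- \frac{w^{6}}{6} - \frac{4 w^{5}}{5} + \frac{w^{2}}{8} + 3 w] = - w^{5} - 4 w^{4} + \frac{w}{4} + 3 = G'(w).

G(w) = - \frac{w^{6}}{6} - \frac{4 w^{5}}{5} + \frac{w^{2}}{8} + 3 w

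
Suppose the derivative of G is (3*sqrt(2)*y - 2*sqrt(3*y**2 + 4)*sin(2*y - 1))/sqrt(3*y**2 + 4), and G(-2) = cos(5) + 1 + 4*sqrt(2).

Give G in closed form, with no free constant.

G(y) = 2*sqrt(3*y**2/2 + 2) + cos(2*y - 1) + 1

The proposed G(y) is checked by its d/dy: the result must match the given G'(y).
A general antiderivative is 2*sqrt(3*y**2/2 + 2) + cos(2*y - 1) + C.
The condition gives C = cos(5) + 1 + 4*sqrt(2) - (cos(5) + 4*sqrt(2)) = 1.
So G(y) = 2*sqrt(3*y**2/2 + 2) + cos(2*y - 1) + 1.
Check: d/dy[2*sqrt(3*y**2/2 + 2) + cos(2*y - 1) + 1] = (3*sqrt(2)*y - 2*sqrt(3*y**2 + 4)*sin(2*y - 1))/sqrt(3*y**2 + 4) = G'(y).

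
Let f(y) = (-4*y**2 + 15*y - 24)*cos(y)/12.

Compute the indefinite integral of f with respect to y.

F(y) = -(4*y**2*sin(y) - 15*y*sin(y) + 8*y*cos(y) + 16*sin(y) - 15*cos(y))/12 + C

Check any antiderivative F(y) by computing F'(y) and comparing it with f(y).
Check: d/dy[-(4*y**2*sin(y) - 15*y*sin(y) + 8*y*cos(y) + 16*sin(y) - 15*cos(y))/12] = -y**2*cos(y)/3 + 5*y*cos(y)/4 - 2*cos(y), which equals f(y).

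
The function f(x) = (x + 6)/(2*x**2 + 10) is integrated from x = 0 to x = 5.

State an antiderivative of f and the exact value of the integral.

Antiderivative: F(x) = log(x**2 + 5)/4 + 3*sqrt(5)*atan(sqrt(5)*x/5)/5; value = -log(5)/4 + log(30)/4 + 3*sqrt(5)*atan(sqrt(5))/5

Recover f(x) by differentiating a candidate F(x); any mismatch rules it out.
F(x) = log(x**2 + 5)/4 + 3*sqrt(5)*atan(sqrt(5)*x/5)/5 is an antiderivative of f.
Check: d/dx[log(x**2 + 5)/4 + 3*sqrt(5)*atan(sqrt(5)*x/5)/5] = (x + 6)/(2*x**2 + 10) = f(x).
F(5) = log(30)/4 + 3*sqrt(5)*atan(sqrt(5))/5; F(0) = log(5)/4.
Integral = F(5) - F(0) = -log(5)/4 + log(30)/4 + 3*sqrt(5)*atan(sqrt(5))/5.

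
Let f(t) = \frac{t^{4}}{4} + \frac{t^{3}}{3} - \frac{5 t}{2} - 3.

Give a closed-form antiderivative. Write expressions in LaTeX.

An antiderivative is F(t) = \frac{t^{5}}{20} + \frac{t^{4}}{12} - \frac{5 t^{2}}{4} - 3 t.

The integrand splits into summands that can be handled one at a time.
Check: d/dt[\frac{t^{5}}{20} + \frac{t^{4}}{12} - \frac{5 t^{2}}{4} - 3 t] = \frac{t^{4}}{4} + \frac{t^{3}}{3} - \frac{5 t}{2} - 3 = f(t).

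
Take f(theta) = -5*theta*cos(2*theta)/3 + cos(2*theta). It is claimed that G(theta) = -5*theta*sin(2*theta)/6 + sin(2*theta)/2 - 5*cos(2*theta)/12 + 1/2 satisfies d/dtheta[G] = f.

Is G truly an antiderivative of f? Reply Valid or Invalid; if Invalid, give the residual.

d/dtheta[G] = -5*theta*cos(2*theta)/3 + cos(2*theta)
This equals f(theta) exactly, so the claim holds.

Valid - the claim checks out under differentiation.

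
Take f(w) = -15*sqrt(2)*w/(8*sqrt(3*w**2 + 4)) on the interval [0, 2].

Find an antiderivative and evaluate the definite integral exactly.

Antiderivative: F(w) = -5*sqrt(2)*sqrt(3*w**2 + 4)/8; value = -5*sqrt(2)/4

f matches the chain-rule pattern g'(h)*h' with inner function h(w) = 3*w**2/2 + 2; substituting u = h(w) collapses the integral.
F(w) = -5*sqrt(2)*sqrt(3*w**2 + 4)/8 is an antiderivative of f.
Check: d/dw[-5*sqrt(2)*sqrt(3*w**2 + 4)/8] = -15*sqrt(2)*w/(8*sqrt(3*w**2 + 4)) = f(w).
F(2) = -5*sqrt(2)/2; F(0) = -5*sqrt(2)/4.
Integral = F(2) - F(0) = -5*sqrt(2)/4.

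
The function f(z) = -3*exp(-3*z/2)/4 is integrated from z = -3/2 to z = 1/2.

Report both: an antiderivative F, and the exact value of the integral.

Any candidate F(z) must reproduce f(z) exactly when differentiated.
F(z) = exp(-3*z/2)/2 is an antiderivative of f.
Check: d/dz[exp(-3*z/2)/2] = -3*exp(-3*z/2)/4 = f(z).
F(1/2) = exp(-3/4)/2; F(-3/2) = exp(9/4)/2.
Integral = F(1/2) - F(-3/2) = -exp(9/4)/2 + exp(-3/4)/2.

Antiderivative: F(z) = exp(-3*z/2)/2; value = -exp(9/4)/2 + exp(-3/4)/2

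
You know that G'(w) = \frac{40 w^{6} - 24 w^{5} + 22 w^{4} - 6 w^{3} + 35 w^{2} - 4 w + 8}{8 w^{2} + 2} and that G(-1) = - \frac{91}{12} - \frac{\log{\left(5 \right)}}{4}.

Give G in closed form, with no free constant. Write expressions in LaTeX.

Whatever form G(w) takes, its d/dw must return the stated G'(w).
A general antiderivative is w^{5} - \frac{3 w^{4}}{4} + \frac{w^{3}}{2} + 4 w - \frac{\log{\left(4 w^{2} + 1 \right)}}{4} - \frac{1}{3} + C.
The condition gives C = - \frac{91}{12} - \frac{\log{\left(5 \right)}}{4} - (- \frac{79}{12} - \frac{\log{\left(5 \right)}}{4}) = -1.
So G(w) = \frac{12 w^{5} - 9 w^{4} + 6 w^{3} + 48 w - 3 \log{\left(4 w^{2} + 1 \right)} - 16}{12}.
Check: d/dw[\frac{12 w^{5} - 9 w^{4} + 6 w^{3} + 48 w - 3 \log{\left(4 w^{2} + 1 \right)} - 16}{12}] = \frac{40 w^{6} - 24 w^{5} + 22 w^{4} - 6 w^{3} + 35 w^{2} - 4 w + 8}{8 w^{2} + 2} = G'(w).

G(w) = \frac{12 w^{5} - 9 w^{4} + 6 w^{3} + 48 w - 3 \log{\left(4 w^{2} + 1 \right)} - 16}{12}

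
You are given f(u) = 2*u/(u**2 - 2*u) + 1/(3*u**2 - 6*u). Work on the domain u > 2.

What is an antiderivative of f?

An antiderivative is F(u) = -log(u)/6 + 13*log(u - 2)/6.

Factor the denominator (3*u*(u - 2)) and decompose: f = 13/(6*(u - 2)) - 1/(6*u); each piece integrates to a log, atan, or power term.
Check: d/du[-log(u)/6 + 13*log(u - 2)/6] = (6*u + 1)/(3*u**2 - 6*u), which equals f(u).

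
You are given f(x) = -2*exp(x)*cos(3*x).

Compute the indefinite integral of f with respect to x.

An antiderivative F(x) passes only if d/dx[F] lands on f(x) exactly.
Check: d/dx[-(3*sin(3*x) + cos(3*x))*exp(x)/5] = -2*exp(x)*cos(3*x) = f(x).

F(x) = -(3*sin(3*x) + cos(3*x))*exp(x)/5 + C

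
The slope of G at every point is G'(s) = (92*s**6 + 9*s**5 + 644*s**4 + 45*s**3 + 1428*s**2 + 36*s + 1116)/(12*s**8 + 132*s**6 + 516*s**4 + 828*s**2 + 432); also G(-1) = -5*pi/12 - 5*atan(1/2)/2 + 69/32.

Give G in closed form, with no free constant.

G(s) = (-2*s - 3/4)/(2*s**2 + 6) + 5*atan(s/2)/2 + 5*atan(s)/3 + 2

Check a candidate G(s) by differentiating: d/ds[G] must match the given G'(s).
A general antiderivative is (-2*s - 3/4)/(2*s**2 + 6) + 5*atan(s/2)/2 + 5*atan(s)/3 + C.
The condition gives C = -5*pi/12 - 5*atan(1/2)/2 + 69/32 - (-5*pi/12 - 5*atan(1/2)/2 + 5/32) = 2.
So G(s) = (-2*s - 3/4)/(2*s**2 + 6) + 5*atan(s/2)/2 + 5*atan(s)/3 + 2.
Check: d/ds[(-2*s - 3/4)/(2*s**2 + 6) + 5*atan(s/2)/2 + 5*atan(s)/3 + 2] = (92*s**6 + 9*s**5 + 644*s**4 + 45*s**3 + 1428*s**2 + 36*s + 1116)/(12*s**8 + 132*s**6 + 516*s**4 + 828*s**2 + 432) = G'(s).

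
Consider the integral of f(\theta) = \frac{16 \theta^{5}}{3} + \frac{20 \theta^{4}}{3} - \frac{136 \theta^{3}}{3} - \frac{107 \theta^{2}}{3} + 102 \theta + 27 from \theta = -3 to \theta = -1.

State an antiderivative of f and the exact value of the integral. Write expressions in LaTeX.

Antiderivative: F(\theta) = \frac{8 \theta^{6}}{9} + \frac{4 \theta^{5}}{3} - \frac{34 \theta^{4}}{3} - \frac{107 \theta^{3}}{9} + 51 \theta^{2} + 27 \theta; value = - \frac{728}{9}

f matches the chain-rule pattern g'(h)*h' with inner function h(\theta) = \frac{2 \theta^{2}}{3} + \frac{\theta}{3} - 3; substituting u = h(\theta) collapses the integral.
F(\theta) = \frac{8 \theta^{6}}{9} + \frac{4 \theta^{5}}{3} - \frac{34 \theta^{4}}{3} - \frac{107 \theta^{3}}{9} + 51 \theta^{2} + 27 \theta is an antiderivative of f.
Check: d/d\theta[\frac{8 \theta^{6}}{9} + \frac{4 \theta^{5}}{3} - \frac{34 \theta^{4}}{3} - \frac{107 \theta^{3}}{9} + 51 \theta^{2} + 27 \theta] = \frac{16 \theta^{5}}{3} + \frac{20 \theta^{4}}{3} - \frac{136 \theta^{3}}{3} - \frac{107 \theta^{2}}{3} + 102 \theta + 27 = f(\theta).
F(-1) = \frac{217}{9}; F(-3) = 105.
Integral = F(-1) - F(-3) = - \frac{728}{9}.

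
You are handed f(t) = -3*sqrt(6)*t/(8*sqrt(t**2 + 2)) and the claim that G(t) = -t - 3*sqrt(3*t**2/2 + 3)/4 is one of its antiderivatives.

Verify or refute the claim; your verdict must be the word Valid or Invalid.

Invalid: d/dt[G] - f = -1, which is not 0.

d/dt[G] = (-3*sqrt(6)*t - 8*sqrt(t**2 + 2))/(8*sqrt(t**2 + 2))
d/dt[G] - f(t) = -1 != 0.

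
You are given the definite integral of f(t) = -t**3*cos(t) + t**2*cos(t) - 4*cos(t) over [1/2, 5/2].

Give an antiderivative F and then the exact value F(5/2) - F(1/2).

The integrand splits into summands that can be handled one at a time.
F(t) = -t**3*sin(t) + t**2*sin(t) - 3*t**2*cos(t) + 6*t*sin(t) + 2*t*cos(t) - 6*sin(t) + 6*cos(t) is an antiderivative of f.
Check: d/dt[-t**3*sin(t) + t**2*sin(t) - 3*t**2*cos(t) + 6*t*sin(t) + 2*t*cos(t) - 6*sin(t) + 6*cos(t)] = -t**3*cos(t) + t**2*cos(t) - 4*cos(t) = f(t).
F(5/2) = -3*sin(5/2)/8 - 31*cos(5/2)/4; F(1/2) = -23*sin(1/2)/8 + 25*cos(1/2)/4.
Integral = F(5/2) - F(1/2) = -25*cos(1/2)/4 - 3*sin(5/2)/8 + 23*sin(1/2)/8 - 31*cos(5/2)/4.

Antiderivative: F(t) = -t**3*sin(t) + t**2*sin(t) - 3*t**2*cos(t) + 6*t*sin(t) + 2*t*cos(t) - 6*sin(t) + 6*cos(t); value = -25*cos(1/2)/4 - 3*sin(5/2)/8 + 23*sin(1/2)/8 - 31*cos(5/2)/4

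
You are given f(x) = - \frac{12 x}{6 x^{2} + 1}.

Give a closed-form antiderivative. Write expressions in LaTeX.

The substitution u = 4 x^{2} + \frac{2}{3} works: f is exactly (dF/du)*(du/dx) for that inner function.
Check: d/dx[- \log{\left(4 x^{2} + \frac{2}{3} \right)}] = - \frac{12 x}{6 x^{2} + 1} = f(x).

An antiderivative is F(x) = - \log{\left(4 x^{2} + \frac{2}{3} \right)}.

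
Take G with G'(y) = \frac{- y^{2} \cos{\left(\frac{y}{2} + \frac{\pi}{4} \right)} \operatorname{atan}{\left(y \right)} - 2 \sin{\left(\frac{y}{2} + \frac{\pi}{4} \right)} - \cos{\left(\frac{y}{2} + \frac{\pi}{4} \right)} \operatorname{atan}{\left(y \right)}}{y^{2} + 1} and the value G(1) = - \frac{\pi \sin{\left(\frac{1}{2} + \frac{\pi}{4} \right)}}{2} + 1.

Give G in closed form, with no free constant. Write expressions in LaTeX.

G(y) = - 2 \sin{\left(\frac{y}{2} + \frac{\pi}{4} \right)} \operatorname{atan}{\left(y \right)} + 1

Recognize the product-rule pattern: G'(y) = u'v + uv' with u = - 2 \operatorname{atan}{\left(y \right)}, v = \sin{\left(\frac{y}{2} + \frac{\pi}{4} \right)}, so integration by parts undoes it.
A general antiderivative is - 2 \sin{\left(\frac{y}{2} + \frac{\pi}{4} \right)} \operatorname{atan}{\left(y \right)} + C.
The condition gives C = - \frac{\pi \sin{\left(\frac{1}{2} + \frac{\pi}{4} \right)}}{2} + 1 - (- \frac{\pi \sin{\left(\frac{1}{2} + \frac{\pi}{4} \right)}}{2}) = 1.
So G(y) = - 2 \sin{\left(\frac{y}{2} + \frac{\pi}{4} \right)} \operatorname{atan}{\left(y \right)} + 1.
Check: d/dy[- 2 \sin{\left(\frac{y}{2} + \frac{\pi}{4} \right)} \operatorname{atan}{\left(y \right)} + 1] = \frac{- y^{2} \cos{\left(\frac{y}{2} + \frac{\pi}{4} \right)} \operatorname{atan}{\left(y \right)} - 2 \sin{\left(\frac{y}{2} + \frac{\pi}{4} \right)} - \cos{\left(\frac{y}{2} + \frac{\pi}{4} \right)} \operatorname{atan}{\left(y \right)}}{y^{2} + 1} = G'(y).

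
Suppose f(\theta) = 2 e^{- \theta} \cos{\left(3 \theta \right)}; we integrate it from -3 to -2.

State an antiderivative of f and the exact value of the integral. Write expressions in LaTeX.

Check any antiderivative F(\theta) by computing F'(\theta) and comparing it with f(\theta).
F(\theta) = \frac{3 e^{- \theta} \sin{\left(3 \theta \right)}}{5} - \frac{e^{- \theta} \cos{\left(3 \theta \right)}}{5} is an antiderivative of f.
Check: d/d\theta[\frac{3 e^{- \theta} \sin{\left(3 \theta \right)}}{5} - \frac{e^{- \theta} \cos{\left(3 \theta \right)}}{5}] = 2 e^{- \theta} \cos{\left(3 \theta \right)} = f(\theta).
F(-2) = - \frac{e^{2} \cos{\left(6 \right)}}{5} - \frac{3 e^{2} \sin{\left(6 \right)}}{5}; F(-3) = - \frac{3 e^{3} \sin{\left(9 \right)}}{5} - \frac{e^{3} \cos{\left(9 \right)}}{5}.
Integral = F(-2) - F(-3) = \frac{e^{3} \cos{\left(9 \right)}}{5} - \frac{e^{2} \cos{\left(6 \right)}}{5} - \frac{3 e^{2} \sin{\left(6 \right)}}{5} + \frac{3 e^{3} \sin{\left(9 \right)}}{5}.

Antiderivative: F(\theta) = \frac{3 e^{- \theta} \sin{\left(3 \theta \right)}}{5} - \frac{e^{- \theta} \cos{\left(3 \theta \right)}}{5}; value = \frac{e^{3} \cos{\left(9 \right)}}{5} - \frac{e^{2} \cos{\left(6 \right)}}{5} - \frac{3 e^{2} \sin{\left(6 \right)}}{5} + \frac{3 e^{3} \sin{\left(9 \right)}}{5}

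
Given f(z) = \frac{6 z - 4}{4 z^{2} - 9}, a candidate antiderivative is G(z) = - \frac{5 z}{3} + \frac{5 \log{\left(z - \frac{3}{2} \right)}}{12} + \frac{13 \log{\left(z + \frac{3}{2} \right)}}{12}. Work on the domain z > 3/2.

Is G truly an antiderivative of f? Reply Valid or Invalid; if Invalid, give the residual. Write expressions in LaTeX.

d/dz[G] = \frac{- 20 z^{2} + 18 z + 33}{12 z^{2} - 27}
d/dz[G] - f(z) = - \frac{5}{3} != 0.

Invalid: d/dz[G] - f = - \frac{5}{3}, which is not 0.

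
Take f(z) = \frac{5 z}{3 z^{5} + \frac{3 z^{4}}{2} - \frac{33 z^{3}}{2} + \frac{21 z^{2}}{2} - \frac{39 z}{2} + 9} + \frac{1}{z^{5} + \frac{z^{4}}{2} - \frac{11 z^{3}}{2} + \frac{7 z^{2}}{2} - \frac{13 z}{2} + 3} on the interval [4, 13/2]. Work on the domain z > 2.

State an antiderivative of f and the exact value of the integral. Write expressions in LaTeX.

Antiderivative: F(z) = - \frac{- 182 \log{\left(z - 2 \right)} + 440 \log{\left(z - \frac{1}{2} \right)} + 36 \log{\left(z + 3 \right)} - 147 \log{\left(z^{2} + 1 \right)} + 252 \operatorname{atan}{\left(z \right)}}{1575}; value = - \frac{88 \log{\left(6 \right)}}{315} - \frac{7 \log{\left(17 \right)}}{75} - \frac{4 \operatorname{atan}{\left(\frac{13}{2} \right)}}{25} - \frac{26 \log{\left(2 \right)}}{225} - \frac{4 \log{\left(\frac{19}{2} \right)}}{175} + \frac{4 \log{\left(7 \right)}}{175} + \frac{26 \log{\left(\frac{9}{2} \right)}}{225} + \frac{4 \operatorname{atan}{\left(4 \right)}}{25} + \frac{88 \log{\left(\frac{7}{2} \right)}}{315} + \frac{7 \log{\left(\frac{173}{4} \right)}}{75}

The denominator factors as 3 \left(z - 2\right) \left(z + 3\right) \left(2 z - 1\right) \left(z^{2} + 1\right); partial fractions split f into directly integrable pieces: \frac{2 \left(7 z - 6\right)}{75 \left(z^{2} + 1\right)} - \frac{176}{315 \left(2 z - 1\right)} - \frac{4}{175 \left(z + 3\right)} + \frac{26}{225 \left(z - 2\right)}.
F(z) = - \frac{- 182 \log{\left(z - 2 \right)} + 440 \log{\left(z - \frac{1}{2} \right)} + 36 \log{\left(z + 3 \right)} - 147 \log{\left(z^{2} + 1 \right)} + 252 \operatorname{atan}{\left(z \right)}}{1575} is an antiderivative of f.
Check: d/dz[- \frac{- 182 \log{\left(z - 2 \right)} + 440 \log{\left(z - \frac{1}{2} \right)} + 36 \log{\left(z + 3 \right)} - 147 \log{\left(z^{2} + 1 \right)} + 252 \operatorname{atan}{\left(z \right)}}{1575}] = \frac{10 z + 6}{6 z^{5} + 3 z^{4} - 33 z^{3} + 21 z^{2} - 39 z + 18}, which equals f(z).
F(13/2) = - \frac{88 \log{\left(6 \right)}}{315} - \frac{4 \operatorname{atan}{\left(\frac{13}{2} \right)}}{25} - \frac{4 \log{\left(\frac{19}{2} \right)}}{175} + \frac{26 \log{\left(\frac{9}{2} \right)}}{225} + \frac{7 \log{\left(\frac{173}{4} \right)}}{75}; F(4) = - \frac{88 \log{\left(\frac{7}{2} \right)}}{315} - \frac{4 \operatorname{atan}{\left(4 \right)}}{25} - \frac{4 \log{\left(7 \right)}}{175} + \frac{26 \log{\left(2 \right)}}{225} + \frac{7 \log{\left(17 \right)}}{75}.
Integral = F(13/2) - F(4) = - \frac{88 \log{\left(6 \right)}}{315} - \frac{7 \log{\left(17 \right)}}{75} - \frac{4 \operatorname{atan}{\left(\frac{13}{2} \right)}}{25} - \frac{26 \log{\left(2 \right)}}{225} - \frac{4 \log{\left(\frac{19}{2} \right)}}{175} + \frac{4 \log{\left(7 \right)}}{175} + \frac{26 \log{\left(\frac{9}{2} \right)}}{225} + \frac{4 \operatorname{atan}{\left(4 \right)}}{25} + \frac{88 \log{\left(\frac{7}{2} \right)}}{315} + \frac{7 \log{\left(\frac{173}{4} \right)}}{75}.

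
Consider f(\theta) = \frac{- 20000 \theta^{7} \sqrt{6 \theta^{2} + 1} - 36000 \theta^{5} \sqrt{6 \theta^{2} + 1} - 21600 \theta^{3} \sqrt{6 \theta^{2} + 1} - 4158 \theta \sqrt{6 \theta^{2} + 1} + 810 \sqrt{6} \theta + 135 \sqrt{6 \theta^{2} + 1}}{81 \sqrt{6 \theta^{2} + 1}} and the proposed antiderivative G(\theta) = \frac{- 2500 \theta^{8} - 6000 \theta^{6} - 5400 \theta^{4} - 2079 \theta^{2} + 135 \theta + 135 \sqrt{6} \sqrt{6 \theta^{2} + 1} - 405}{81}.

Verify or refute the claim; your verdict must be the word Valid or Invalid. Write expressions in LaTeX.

d/d\theta[G] = \frac{- 20000 \theta^{7} \sqrt{6 \theta^{2} + 1} - 36000 \theta^{5} \sqrt{6 \theta^{2} + 1} - 21600 \theta^{3} \sqrt{6 \theta^{2} + 1} - 4158 \theta \sqrt{6 \theta^{2} + 1} + 810 \sqrt{6} \theta + 135 \sqrt{6 \theta^{2} + 1}}{81 \sqrt{6 \theta^{2} + 1}}
This equals f(\theta) exactly, so the claim holds.

Valid - the claim checks out under differentiation.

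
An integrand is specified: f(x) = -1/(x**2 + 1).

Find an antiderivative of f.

An antiderivative F(x) passes only if d/dx[F] lands on f(x) exactly.
Check: d/dx[-atan(x)] = -1/(x**2 + 1) = f(x).

An antiderivative is F(x) = -atan(x).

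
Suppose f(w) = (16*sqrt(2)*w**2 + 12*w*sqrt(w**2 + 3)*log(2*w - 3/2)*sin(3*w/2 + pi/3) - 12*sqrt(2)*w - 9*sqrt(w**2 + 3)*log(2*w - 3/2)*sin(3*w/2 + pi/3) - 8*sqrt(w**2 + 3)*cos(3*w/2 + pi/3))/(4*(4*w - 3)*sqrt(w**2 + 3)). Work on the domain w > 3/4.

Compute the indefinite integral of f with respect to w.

Differentiate the proposed F(w) back; it has to land on f(w) exactly.
Check: d/dw[sqrt(2)*sqrt(w**2 + 3) - log(2*w - 3/2)*cos(3*w/2 + pi/3)/2] = (16*sqrt(2)*w**2 + 12*w*sqrt(w**2 + 3)*log(2*w - 3/2)*sin(3*w/2 + pi/3) - 12*sqrt(2)*w - 9*sqrt(w**2 + 3)*log(2*w - 3/2)*sin(3*w/2 + pi/3) - 8*sqrt(w**2 + 3)*cos(3*w/2 + pi/3))/(16*w*sqrt(w**2 + 3) - 12*sqrt(w**2 + 3)), which equals f(w).

F(w) = sqrt(2)*sqrt(w**2 + 3) - log(2*w - 3/2)*cos(3*w/2 + pi/3)/2 + C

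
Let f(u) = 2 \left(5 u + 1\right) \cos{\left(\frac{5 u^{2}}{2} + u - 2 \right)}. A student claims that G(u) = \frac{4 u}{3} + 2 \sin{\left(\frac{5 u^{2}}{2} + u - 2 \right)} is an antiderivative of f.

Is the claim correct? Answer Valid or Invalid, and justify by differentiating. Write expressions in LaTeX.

d/du[G] = 10 u \cos{\left(\frac{5 u^{2}}{2} + u - 2 \right)} + 2 \cos{\left(\frac{5 u^{2}}{2} + u - 2 \right)} + \frac{4}{3}
d/du[G] - f(u) = \frac{4}{3} != 0.

Invalid: d/du[G] - f = \frac{4}{3}, which is not 0.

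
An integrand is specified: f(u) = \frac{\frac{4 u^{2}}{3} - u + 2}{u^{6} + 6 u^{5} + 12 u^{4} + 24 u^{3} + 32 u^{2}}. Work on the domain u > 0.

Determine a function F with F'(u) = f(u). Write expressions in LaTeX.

Factor the denominator (3 u^{2} \left(u + 2\right) \left(u + 4\right) \left(u^{2} + 4\right)) and decompose: f = - \frac{3 u - 7}{120 \left(u^{2} + 4\right)} - \frac{41}{960 \left(u + 4\right)} + \frac{7}{48 \left(u + 2\right)} - \frac{5}{64 u} + \frac{1}{16 u^{2}}; each piece integrates to a log, atan, or power term.
Check: d/du[- \frac{5 \log{\left(u \right)}}{64} + \frac{7 \log{\left(u + 2 \right)}}{48} - \frac{41 \log{\left(u + 4 \right)}}{960} - \frac{\log{\left(u^{2} + 4 \right)}}{80} + \frac{7 \operatorname{atan}{\left(\frac{u}{2} \right)}}{240} - \frac{1}{16 u}] = \frac{4 u^{2} - 3 u + 6}{3 u^{6} + 18 u^{5} + 36 u^{4} + 72 u^{3} + 96 u^{2}}, which equals f(u).

An antiderivative is F(u) = - \frac{5 \log{\left(u \right)}}{64} + \frac{7 \log{\left(u + 2 \right)}}{48} - \frac{41 \log{\left(u + 4 \right)}}{960} - \frac{\log{\left(u^{2} + 4 \right)}}{80} + \frac{7 \operatorname{atan}{\left(\frac{u}{2} \right)}}{240} - \frac{1}{16 u}.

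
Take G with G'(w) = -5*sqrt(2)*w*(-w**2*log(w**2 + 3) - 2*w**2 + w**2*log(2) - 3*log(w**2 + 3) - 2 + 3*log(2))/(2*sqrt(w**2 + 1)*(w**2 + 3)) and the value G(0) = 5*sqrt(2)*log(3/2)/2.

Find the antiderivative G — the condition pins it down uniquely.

G(w) = 5*sqrt(2*w**2 + 2)*log(w**2/2 + 3/2)/2

G'(w) has the shape u'v + uv' for u = 5*sqrt(2*w**2 + 2)/2 and v = log(w**2/2 + 3/2) — it is the derivative of the product u*v.
A general antiderivative is 5*sqrt(2*w**2 + 2)*log(w**2/2 + 3/2)/2 + C.
The condition gives C = 5*sqrt(2)*log(3/2)/2 - (5*sqrt(2)*log(3/2)/2) = 0.
So G(w) = 5*sqrt(2*w**2 + 2)*log(w**2/2 + 3/2)/2.
Check: d/dw[5*sqrt(2*w**2 + 2)*log(w**2/2 + 3/2)/2] = (5*sqrt(2)*w**3*log(w**2 + 3) - 5*sqrt(2)*w**3*log(2) + 10*sqrt(2)*w**3 + 15*sqrt(2)*w*log(w**2 + 3) - 15*sqrt(2)*w*log(2) + 10*sqrt(2)*w)/(2*w**2*sqrt(w**2 + 1) + 6*sqrt(w**2 + 1)), which equals G'(w).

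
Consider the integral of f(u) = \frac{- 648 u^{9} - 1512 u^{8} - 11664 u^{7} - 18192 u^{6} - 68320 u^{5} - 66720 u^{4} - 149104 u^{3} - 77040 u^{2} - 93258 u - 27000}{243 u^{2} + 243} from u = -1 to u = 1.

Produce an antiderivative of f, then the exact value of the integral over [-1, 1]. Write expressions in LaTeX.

Antiderivative: F(u) = - \frac{u^{8}}{3} - \frac{8 u^{7}}{9} - \frac{68 u^{6}}{9} - \frac{1112 u^{5}}{81} - \frac{14326 u^{4}}{243} - \frac{5560 u^{3}}{81} - \frac{1700 u^{2}}{9} - \frac{1000 u}{9} - 3 \log{\left(u^{2} + 1 \right)}; value = - \frac{10496}{27}

Since d/du undoes antidifferentiation here, F'(u) = f(u) is required of F(u).
F(u) = - \frac{u^{8}}{3} - \frac{8 u^{7}}{9} - \frac{68 u^{6}}{9} - \frac{1112 u^{5}}{81} - \frac{14326 u^{4}}{243} - \frac{5560 u^{3}}{81} - \frac{1700 u^{2}}{9} - \frac{1000 u}{9} - 3 \log{\left(u^{2} + 1 \right)} is an antiderivative of f.
Check: d/du[- \frac{u^{8}}{3} - \frac{8 u^{7}}{9} - \frac{68 u^{6}}{9} - \frac{1112 u^{5}}{81} - \frac{14326 u^{4}}{243} - \frac{5560 u^{3}}{81} - \frac{1700 u^{2}}{9} - \frac{1000 u}{9} - 3 \log{\left(u^{2} + 1 \right)}] = \frac{- 648 u^{9} - 1512 u^{8} - 11664 u^{7} - 18192 u^{6} - 68320 u^{5} - 66720 u^{4} - 149104 u^{3} - 77040 u^{2} - 93258 u - 27000}{243 u^{2} + 243} = f(u).
F(1) = - \frac{109375}{243} - 3 \log{\left(2 \right)}; F(-1) = - \frac{14911}{243} - 3 \log{\left(2 \right)}.
Integral = F(1) - F(-1) = - \frac{10496}{27}.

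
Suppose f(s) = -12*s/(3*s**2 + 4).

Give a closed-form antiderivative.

f matches the chain-rule pattern g'(h)*h' with inner function h(s) = s**2/2 + 2/3; substituting u = h(s) collapses the integral.
Check: d/ds[-2*log(s**2/2 + 2/3)] = -12*s/(3*s**2 + 4) = f(s).

An antiderivative is F(s) = -2*log(s**2/2 + 2/3).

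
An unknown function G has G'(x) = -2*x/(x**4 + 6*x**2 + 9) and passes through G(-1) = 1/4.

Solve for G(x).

G(x) = 1/(x**2 + 3)

G'(x) matches the chain-rule pattern g'(h)*h' with inner function h(x) = x**2 + 3; substituting u = h(x) collapses the integral.
A general antiderivative is 1/(x**2 + 3) + C.
The condition gives C = 1/4 - (1/4) = 0.
So G(x) = 1/(x**2 + 3).
Check: d/dx[1/(x**2 + 3)] = -2*x/(x**4 + 6*x**2 + 9) = G'(x).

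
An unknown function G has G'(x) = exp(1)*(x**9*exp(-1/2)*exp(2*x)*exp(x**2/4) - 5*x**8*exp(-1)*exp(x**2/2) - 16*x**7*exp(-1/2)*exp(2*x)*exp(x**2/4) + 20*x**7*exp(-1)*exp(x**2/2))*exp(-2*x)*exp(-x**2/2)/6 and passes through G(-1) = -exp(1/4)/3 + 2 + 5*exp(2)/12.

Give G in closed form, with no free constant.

Recognize the product-rule pattern: G'(x) = u'v + uv' with u = -x**8/12, v = 4*exp(1/2 - x**2/4) - 5*exp(-2*x), so integration by parts undoes it.
A general antiderivative is -x**8*(4*exp(1/2 - x**2/4) - 5*exp(-2*x))/12 + C.
The condition gives C = -exp(1/4)/3 + 2 + 5*exp(2)/12 - (-exp(1/4)/3 + 5*exp(2)/12) = 2.
So G(x) = -(4*x**8*exp(1/2)*exp(2*x)*exp(-x**2/4) - 5*x**8 - 24*exp(2*x))*exp(-2*x)/12.
Check: d/dx[-(4*x**8*exp(1/2)*exp(2*x)*exp(-x**2/4) - 5*x**8 - 24*exp(2*x))*exp(-2*x)/12] = (x**9*exp(1/2)*exp(2*x) - 5*x**8*exp(x**2/4) - 16*x**7*exp(1/2)*exp(2*x) + 20*x**7*exp(x**2/4))*exp(-2*x)*exp(-x**2/4)/6, which equals G'(x).

G(x) = -(4*x**8*exp(1/2)*exp(2*x)*exp(-x**2/4) - 5*x**8 - 24*exp(2*x))*exp(-2*x)/12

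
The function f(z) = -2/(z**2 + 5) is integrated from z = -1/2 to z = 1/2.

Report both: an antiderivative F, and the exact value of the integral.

Check any antiderivative F(z) by computing F'(z) and comparing it with f(z).
F(z) = -2*sqrt(5)*atan(sqrt(5)*z/5)/5 is an antiderivative of f.
Check: d/dz[-2*sqrt(5)*atan(sqrt(5)*z/5)/5] = -2/(z**2 + 5) = f(z).
F(1/2) = -2*sqrt(5)*atan(sqrt(5)/10)/5; F(-1/2) = 2*sqrt(5)*atan(sqrt(5)/10)/5.
Integral = F(1/2) - F(-1/2) = -4*sqrt(5)*atan(sqrt(5)/10)/5.

Antiderivative: F(z) = -2*sqrt(5)*atan(sqrt(5)*z/5)/5; value = -4*sqrt(5)*atan(sqrt(5)/10)/5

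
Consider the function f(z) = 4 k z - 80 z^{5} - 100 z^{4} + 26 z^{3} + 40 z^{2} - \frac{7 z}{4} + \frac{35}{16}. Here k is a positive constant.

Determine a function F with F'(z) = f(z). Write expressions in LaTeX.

An antiderivative is F(z) = 2 k z^{2} + \frac{3 z^{4}}{2} + z^{2} + 5 z - \frac{5 \left(2 z^{2} + z - \frac{3}{4}\right)^{3}}{3}.

Integrate term by term and add the pieces.
Check: d/dz[2 k z^{2} + \frac{3 z^{4}}{2} + z^{2} + 5 z - \frac{5 \left(2 z^{2} + z - \frac{3}{4}\right)^{3}}{3}] = 4 k z - 80 z^{5} - 100 z^{4} + 26 z^{3} + 40 z^{2} - \frac{7 z}{4} + \frac{35}{16} = f(z).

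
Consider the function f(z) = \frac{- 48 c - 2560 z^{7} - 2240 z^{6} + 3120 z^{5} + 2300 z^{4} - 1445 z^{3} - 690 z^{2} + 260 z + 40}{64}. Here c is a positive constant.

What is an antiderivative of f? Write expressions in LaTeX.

Any candidate F(z) must reproduce f(z) exactly when differentiated.
Check: d/dz[- \frac{3 c z}{4} - 5 z^{8} - 5 z^{7} + \frac{65 z^{6}}{8} + \frac{115 z^{5}}{16} - \frac{1445 z^{4}}{256} - \frac{115 z^{3}}{32} + \frac{65 z^{2}}{32} + \frac{5 z}{8}] = - \frac{3 c}{4} - 40 z^{7} - 35 z^{6} + \frac{195 z^{5}}{4} + \frac{575 z^{4}}{16} - \frac{1445 z^{3}}{64} - \frac{345 z^{2}}{32} + \frac{65 z}{16} + \frac{5}{8}, which equals f(z).

An antiderivative is F(z) = - \frac{3 c z}{4} - 5 z^{8} - 5 z^{7} + \frac{65 z^{6}}{8} + \frac{115 z^{5}}{16} - \frac{1445 z^{4}}{256} - \frac{115 z^{3}}{32} + \frac{65 z^{2}}{32} + \frac{5 z}{8}.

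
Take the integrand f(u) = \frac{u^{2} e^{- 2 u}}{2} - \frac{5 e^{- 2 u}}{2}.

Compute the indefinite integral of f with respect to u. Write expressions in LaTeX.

F(u) = - \frac{\left(2 u^{2} + 2 u - 9\right) e^{- 2 u}}{8} + C

Recognize the product-rule pattern: f = v'r + vr' with v = - \frac{u^{2}}{4} - \frac{u}{4} + \frac{9}{8}, r = e^{- 2 u}, so integration by parts undoes it.
Check: d/du[- \frac{\left(2 u^{2} + 2 u - 9\right) e^{- 2 u}}{8}] = \frac{\left(u^{2} - 5\right) e^{- 2 u}}{2}, which equals f(u).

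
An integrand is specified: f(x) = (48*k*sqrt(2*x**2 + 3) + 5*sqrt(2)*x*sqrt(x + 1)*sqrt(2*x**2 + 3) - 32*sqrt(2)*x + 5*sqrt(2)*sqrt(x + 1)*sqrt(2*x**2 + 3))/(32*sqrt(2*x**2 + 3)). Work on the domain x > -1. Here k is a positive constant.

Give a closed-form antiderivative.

An antiderivative is F(x) = sqrt(2)*(12*sqrt(2)*k*x + x**2*sqrt(x + 1) + 2*x*sqrt(x + 1) + sqrt(x + 1) - 8*sqrt(2*x**2 + 3))/16.

Differentiate the proposed F(x) back; it has to land on f(x) exactly.
Check: d/dx[sqrt(2)*(12*sqrt(2)*k*x + x**2*sqrt(x + 1) + 2*x*sqrt(x + 1) + sqrt(x + 1) - 8*sqrt(2*x**2 + 3))/16] = (48*k*sqrt(x + 1)*sqrt(2*x**2 + 3) + 5*sqrt(2)*x**2*sqrt(2*x**2 + 3) - 32*sqrt(2)*x*sqrt(x + 1) + 10*sqrt(2)*x*sqrt(2*x**2 + 3) + 5*sqrt(2)*sqrt(2*x**2 + 3))/(32*sqrt(x + 1)*sqrt(2*x**2 + 3)), which equals f(x).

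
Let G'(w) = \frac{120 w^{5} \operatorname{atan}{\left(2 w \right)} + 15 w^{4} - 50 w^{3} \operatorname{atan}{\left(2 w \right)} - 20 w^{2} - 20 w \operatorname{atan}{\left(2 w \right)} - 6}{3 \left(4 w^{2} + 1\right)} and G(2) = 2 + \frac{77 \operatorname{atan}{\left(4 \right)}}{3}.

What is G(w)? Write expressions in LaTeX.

Recognize the product-rule pattern: G'(w) = u'v + uv' with u = \frac{5 w^{4}}{2} - \frac{10 w^{2}}{3} - 1, v = \operatorname{atan}{\left(2 w \right)}, so integration by parts undoes it.
A general antiderivative is 2 \left(\frac{5 w^{4}}{4} - \frac{5 w^{2}}{3} - \frac{1}{2}\right) \operatorname{atan}{\left(2 w \right)} + C.
The condition gives C = 2 + \frac{77 \operatorname{atan}{\left(4 \right)}}{3} - (\frac{77 \operatorname{atan}{\left(4 \right)}}{3}) = 2.
So G(w) = \frac{15 w^{4} \operatorname{atan}{\left(2 w \right)} - 20 w^{2} \operatorname{atan}{\left(2 w \right)} - 6 \operatorname{atan}{\left(2 w \right)} + 12}{6}.
Check: d/dw[\frac{15 w^{4} \operatorname{atan}{\left(2 w \right)} - 20 w^{2} \operatorname{atan}{\left(2 w \right)} - 6 \operatorname{atan}{\left(2 w \right)} + 12}{6}] = \frac{120 w^{5} \operatorname{atan}{\left(2 w \right)} + 15 w^{4} - 50 w^{3} \operatorname{atan}{\left(2 w \right)} - 20 w^{2} - 20 w \operatorname{atan}{\left(2 w \right)} - 6}{12 w^{2} + 3}, which equals G'(w).

G(w) = \frac{15 w^{4} \operatorname{atan}{\left(2 w \right)} - 20 w^{2} \operatorname{atan}{\left(2 w \right)} - 6 \operatorname{atan}{\left(2 w \right)} + 12}{6}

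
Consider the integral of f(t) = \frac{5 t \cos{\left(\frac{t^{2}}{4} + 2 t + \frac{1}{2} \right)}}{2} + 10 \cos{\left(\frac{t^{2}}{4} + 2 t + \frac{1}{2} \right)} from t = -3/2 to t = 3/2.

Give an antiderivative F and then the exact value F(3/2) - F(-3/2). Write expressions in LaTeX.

Antiderivative: F(t) = 5 \sin{\left(\frac{t^{2}}{4} + 2 t + \frac{1}{2} \right)}; value = 5 \sin{\left(\frac{65}{16} \right)} + 5 \sin{\left(\frac{31}{16} \right)}

The substitution u = \frac{t^{2}}{4} + 2 t + \frac{1}{2} works: f is exactly (dF/du)*(du/dt) for that inner function.
F(t) = 5 \sin{\left(\frac{t^{2}}{4} + 2 t + \frac{1}{2} \right)} is an antiderivative of f.
Check: d/dt[5 \sin{\left(\frac{t^{2}}{4} + 2 t + \frac{1}{2} \right)}] = \frac{5 t \cos{\left(\frac{t^{2}}{4} + 2 t + \frac{1}{2} \right)}}{2} + 10 \cos{\left(\frac{t^{2}}{4} + 2 t + \frac{1}{2} \right)} = f(t).
F(3/2) = 5 \sin{\left(\frac{65}{16} \right)}; F(-3/2) = - 5 \sin{\left(\frac{31}{16} \right)}.
Integral = F(3/2) - F(-3/2) = 5 \sin{\left(\frac{65}{16} \right)} + 5 \sin{\left(\frac{31}{16} \right)}.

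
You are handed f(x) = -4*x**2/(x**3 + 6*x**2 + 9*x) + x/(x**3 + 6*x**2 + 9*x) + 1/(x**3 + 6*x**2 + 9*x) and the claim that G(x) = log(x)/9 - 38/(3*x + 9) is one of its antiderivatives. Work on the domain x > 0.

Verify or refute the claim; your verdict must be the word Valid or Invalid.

d/dx[G] = (x**2 + 120*x + 9)/(9*x**3 + 54*x**2 + 81*x)
d/dx[G] - f(x) = 37/(9*x + 27) != 0.

Invalid: d/dx[G] - f = 37/(9*x + 27), which is not 0.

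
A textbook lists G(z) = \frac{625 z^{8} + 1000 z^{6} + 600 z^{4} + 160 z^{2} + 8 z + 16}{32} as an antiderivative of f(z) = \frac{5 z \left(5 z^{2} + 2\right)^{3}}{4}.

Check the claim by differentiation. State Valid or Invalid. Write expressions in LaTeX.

Invalid: d/dz[G] - f = \frac{1}{4}, which is not 0.

d/dz[G] = \frac{625 z^{7}}{4} + \frac{375 z^{5}}{2} + 75 z^{3} + 10 z + \frac{1}{4}
d/dz[G] - f(z) = \frac{1}{4} != 0.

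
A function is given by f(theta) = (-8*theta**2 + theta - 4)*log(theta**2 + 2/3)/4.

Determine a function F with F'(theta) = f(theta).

An antiderivative is F(theta) = 4*theta**3/9 - theta**2/8 + 10*theta/9 + (-2*theta**3/3 + theta**2/8 - theta)*log(theta**2 + 2/3) + log(theta**2 + 2/3)/12 - 10*sqrt(6)*atan(sqrt(6)*theta/2)/27.

Differentiate the proposed F(theta) back; it has to land on f(theta) exactly.
Check: d/dtheta[4*theta**3/9 - theta**2/8 + 10*theta/9 + (-2*theta**3/3 + theta**2/8 - theta)*log(theta**2 + 2/3) + log(theta**2 + 2/3)/12 - 10*sqrt(6)*atan(sqrt(6)*theta/2)/27] = -2*theta**2*log(theta**2 + 2/3) + theta*log(theta**2 + 2/3)/4 - log(theta**2 + 2/3), which equals f(theta).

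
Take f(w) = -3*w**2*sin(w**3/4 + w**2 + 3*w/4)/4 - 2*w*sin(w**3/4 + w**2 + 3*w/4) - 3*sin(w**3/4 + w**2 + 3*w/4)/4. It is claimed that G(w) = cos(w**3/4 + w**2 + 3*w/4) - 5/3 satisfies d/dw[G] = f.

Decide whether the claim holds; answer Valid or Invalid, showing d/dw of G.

d/dw[G] = -3*w**2*sin(w**3/4 + w**2 + 3*w/4)/4 - 2*w*sin(w**3/4 + w**2 + 3*w/4) - 3*sin(w**3/4 + w**2 + 3*w/4)/4
This equals f(w) exactly, so the claim holds.

Valid: G'(w) = f(w).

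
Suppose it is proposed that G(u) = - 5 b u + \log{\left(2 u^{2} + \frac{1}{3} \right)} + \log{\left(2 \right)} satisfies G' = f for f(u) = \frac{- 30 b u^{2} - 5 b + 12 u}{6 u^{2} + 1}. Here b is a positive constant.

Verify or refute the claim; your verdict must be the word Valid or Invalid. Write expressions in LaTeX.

d/du[G] = \frac{- 30 b u^{2} - 5 b + 12 u}{6 u^{2} + 1}
This equals f(u) exactly, so the claim holds.

Valid - the claim checks out under differentiation.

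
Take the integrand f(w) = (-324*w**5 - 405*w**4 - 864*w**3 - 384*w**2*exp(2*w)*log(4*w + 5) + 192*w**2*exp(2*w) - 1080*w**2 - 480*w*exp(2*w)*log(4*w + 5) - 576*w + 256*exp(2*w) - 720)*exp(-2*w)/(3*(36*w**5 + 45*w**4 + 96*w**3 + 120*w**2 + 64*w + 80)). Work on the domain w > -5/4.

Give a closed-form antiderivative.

An antiderivative is F(w) = 3*exp(-2*w)/2 + 8*log(4*w + 5)/(9*w**2/2 + 6).

Since d/dw undoes antidifferentiation here, F'(w) = f(w) is required of F(w).
Check: d/dw[3*exp(-2*w)/2 + 8*log(4*w + 5)/(9*w**2/2 + 6)] = (-324*w**5 - 405*w**4 - 864*w**3 - 384*w**2*exp(2*w)*log(4*w + 5) + 192*w**2*exp(2*w) - 1080*w**2 - 480*w*exp(2*w)*log(4*w + 5) - 576*w + 256*exp(2*w) - 720)/(108*w**5*exp(2*w) + 135*w**4*exp(2*w) + 288*w**3*exp(2*w) + 360*w**2*exp(2*w) + 192*w*exp(2*w) + 240*exp(2*w)), which equals f(w).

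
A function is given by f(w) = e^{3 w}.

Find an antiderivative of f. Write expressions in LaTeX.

An antiderivative F(w) passes only if d/dw[F] lands on f(w) exactly.
Check: d/dw[\frac{e^{3 w}}{3}] = e^{3 w} = f(w).

An antiderivative is F(w) = \frac{e^{3 w}}{3}.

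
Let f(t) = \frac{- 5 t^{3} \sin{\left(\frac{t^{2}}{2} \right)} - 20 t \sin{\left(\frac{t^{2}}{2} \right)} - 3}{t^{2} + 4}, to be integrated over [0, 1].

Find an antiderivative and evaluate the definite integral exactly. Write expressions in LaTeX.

Antiderivative: F(t) = - \frac{- 10 \cos{\left(\frac{t^{2}}{2} \right)} + 3 \operatorname{atan}{\left(\frac{t}{2} \right)}}{2}; value = -5 - \frac{3 \operatorname{atan}{\left(\frac{1}{2} \right)}}{2} + 5 \cos{\left(\frac{1}{2} \right)}

A candidate is checked by its d/dt: the result must match f(t).
F(t) = - \frac{- 10 \cos{\left(\frac{t^{2}}{2} \right)} + 3 \operatorname{atan}{\left(\frac{t}{2} \right)}}{2} is an antiderivative of f.
Check: d/dt[- \frac{- 10 \cos{\left(\frac{t^{2}}{2} \right)} + 3 \operatorname{atan}{\left(\frac{t}{2} \right)}}{2}] = \frac{- 5 t^{3} \sin{\left(\frac{t^{2}}{2} \right)} - 20 t \sin{\left(\frac{t^{2}}{2} \right)} - 3}{t^{2} + 4} = f(t).
F(1) = - \frac{3 \operatorname{atan}{\left(\frac{1}{2} \right)}}{2} + 5 \cos{\left(\frac{1}{2} \right)}; F(0) = 5.
Integral = F(1) - F(0) = -5 - \frac{3 \operatorname{atan}{\left(\frac{1}{2} \right)}}{2} + 5 \cos{\left(\frac{1}{2} \right)}.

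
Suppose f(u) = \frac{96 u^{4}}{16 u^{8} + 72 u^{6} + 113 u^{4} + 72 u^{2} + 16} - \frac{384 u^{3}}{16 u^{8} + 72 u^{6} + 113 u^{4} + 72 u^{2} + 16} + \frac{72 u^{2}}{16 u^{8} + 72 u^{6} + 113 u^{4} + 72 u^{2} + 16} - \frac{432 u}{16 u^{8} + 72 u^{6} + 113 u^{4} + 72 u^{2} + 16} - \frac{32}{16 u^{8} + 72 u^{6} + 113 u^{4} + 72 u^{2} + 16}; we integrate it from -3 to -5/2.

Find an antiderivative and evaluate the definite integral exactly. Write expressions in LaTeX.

Antiderivative: F(u) = \frac{8 \left(3 - u\right)}{4 u^{4} + 9 u^{2} + 4}; value = \frac{15208}{177097}

Recognize the product-rule pattern: f = v'r + vr' with v = \frac{1}{\frac{2 u^{4}}{3} + \frac{3 u^{2}}{2} + \frac{2}{3}}, r = 4 - \frac{4 u}{3}, so integration by parts undoes it.
F(u) = \frac{8 \left(3 - u\right)}{4 u^{4} + 9 u^{2} + 4} is an antiderivative of f.
Check: d/du[\frac{8 \left(3 - u\right)}{4 u^{4} + 9 u^{2} + 4}] = \frac{96 u^{4} - 384 u^{3} + 72 u^{2} - 432 u - 32}{16 u^{8} + 72 u^{6} + 113 u^{4} + 72 u^{2} + 16}, which equals f(u).
F(-5/2) = \frac{88}{433}; F(-3) = \frac{48}{409}.
Integral = F(-5/2) - F(-3) = \frac{15208}{177097}.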